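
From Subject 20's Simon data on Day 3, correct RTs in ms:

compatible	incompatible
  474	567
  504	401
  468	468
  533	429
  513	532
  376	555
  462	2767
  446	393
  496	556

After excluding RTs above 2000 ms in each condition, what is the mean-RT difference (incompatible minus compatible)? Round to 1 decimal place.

incompatible: exclude 2767
M(compatible) = 4272/9 = 474.667
M(incompatible) = 3901/8 = 487.625
Difference = 487.625 − 474.667 = 12.958 ms

13.0 ms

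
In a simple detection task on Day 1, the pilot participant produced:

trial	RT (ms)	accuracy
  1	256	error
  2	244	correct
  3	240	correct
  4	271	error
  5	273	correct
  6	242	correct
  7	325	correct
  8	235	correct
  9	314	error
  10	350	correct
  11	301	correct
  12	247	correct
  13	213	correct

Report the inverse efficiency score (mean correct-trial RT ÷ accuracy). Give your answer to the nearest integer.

Correct trials (n=10): 244, 240, 273, 242, 325, 235, 350, 301, 247, 213
Mean correct RT = 2670/10 = 267.0000 ms
Proportion correct = 10/13
IES = 267.0000 / (10/13) = 347.100 ms

347 ms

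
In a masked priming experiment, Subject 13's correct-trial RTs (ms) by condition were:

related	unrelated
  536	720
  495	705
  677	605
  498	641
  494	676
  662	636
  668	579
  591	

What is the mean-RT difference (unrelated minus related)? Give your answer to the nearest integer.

M(related) = 4621/8 = 577.625
M(unrelated) = 4562/7 = 651.714
Difference = 651.714 − 577.625 = 74.089 ms

74 ms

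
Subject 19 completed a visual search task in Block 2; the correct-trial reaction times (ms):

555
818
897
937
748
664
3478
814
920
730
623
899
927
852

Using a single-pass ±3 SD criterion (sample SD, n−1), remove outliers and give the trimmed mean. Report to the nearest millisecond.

799 ms

n = 14, ΣRT = 13862, M = 990.143
Σ(x−M)² = 6854709.71; s = √(6854709.71/13) = 726.144
Cutoffs: 990.143 ± 3·726.144 → [-1188.3, 3168.6]
Outside: 3478 → excluded.
Retained (n=13): Σ = 10384, mean = 10384/13 = 798.769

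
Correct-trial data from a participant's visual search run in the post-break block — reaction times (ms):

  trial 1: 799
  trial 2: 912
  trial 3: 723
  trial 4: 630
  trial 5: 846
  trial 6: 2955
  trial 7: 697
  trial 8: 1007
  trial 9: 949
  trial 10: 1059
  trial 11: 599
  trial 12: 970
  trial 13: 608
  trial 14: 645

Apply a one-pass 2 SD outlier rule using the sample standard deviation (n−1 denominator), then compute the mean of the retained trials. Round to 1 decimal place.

803.4 ms

n = 14, ΣRT = 13399, M = 957.071
Σ(x−M)² = 4621044.93; s = √(4621044.93/13) = 596.209
Cutoffs: 957.071 ± 2·596.209 → [-235.3, 2149.5]
Outside: 2955 → excluded.
Retained (n=13): Σ = 10444, mean = 10444/13 = 803.385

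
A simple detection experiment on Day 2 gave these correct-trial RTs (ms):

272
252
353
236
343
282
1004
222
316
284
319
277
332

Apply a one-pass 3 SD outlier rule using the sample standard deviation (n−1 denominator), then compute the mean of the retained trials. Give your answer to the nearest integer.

291 ms

n = 13, ΣRT = 4492, M = 345.538
Σ(x−M)² = 489333.23; s = √(489333.23/12) = 201.935
Cutoffs: 345.538 ± 3·201.935 → [-260.3, 951.3]
Outside: 1004 → excluded.
Retained (n=12): Σ = 3488, mean = 3488/12 = 290.667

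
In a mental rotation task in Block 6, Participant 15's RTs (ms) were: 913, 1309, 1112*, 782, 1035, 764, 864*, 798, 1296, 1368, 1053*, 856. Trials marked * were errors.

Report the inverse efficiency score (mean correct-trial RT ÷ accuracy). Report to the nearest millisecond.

1351 ms

Correct trials (n=9): 913, 1309, 782, 1035, 764, 798, 1296, 1368, 856
Mean correct RT = 9121/9 = 1013.4444 ms
Proportion correct = 9/12
IES = 1013.4444 / (9/12) = 1351.259 ms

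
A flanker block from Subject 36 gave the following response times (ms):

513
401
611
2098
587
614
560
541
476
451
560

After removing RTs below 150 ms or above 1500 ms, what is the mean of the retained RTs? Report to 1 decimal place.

Excluded: 2098
Retained (n=10): Σ = 5314
Mean = 5314/10 = 531.4000

531.4 ms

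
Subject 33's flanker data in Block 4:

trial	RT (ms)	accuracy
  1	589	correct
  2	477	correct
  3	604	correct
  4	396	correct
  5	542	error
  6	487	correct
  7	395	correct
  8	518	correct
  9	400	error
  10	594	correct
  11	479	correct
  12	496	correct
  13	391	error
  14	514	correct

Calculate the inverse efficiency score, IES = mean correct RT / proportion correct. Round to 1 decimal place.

Correct trials (n=11): 589, 477, 604, 396, 487, 395, 518, 594, 479, 496, 514
Mean correct RT = 5549/11 = 504.4545 ms
Proportion correct = 11/14
IES = 504.4545 / (11/14) = 642.033 ms

642.0 ms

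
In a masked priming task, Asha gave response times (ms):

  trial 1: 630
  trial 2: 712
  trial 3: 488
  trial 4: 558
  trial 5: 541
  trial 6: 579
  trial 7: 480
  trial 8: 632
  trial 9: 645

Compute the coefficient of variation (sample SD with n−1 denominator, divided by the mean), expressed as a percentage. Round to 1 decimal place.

13.1%

n = 9, Σ = 5265, M = 585.0000
Σ(x−M)² = 47098.000; s = √(47098.000/8) = 76.7284
CV = 76.7284 / 585.0000 = 0.13116 = 13.116%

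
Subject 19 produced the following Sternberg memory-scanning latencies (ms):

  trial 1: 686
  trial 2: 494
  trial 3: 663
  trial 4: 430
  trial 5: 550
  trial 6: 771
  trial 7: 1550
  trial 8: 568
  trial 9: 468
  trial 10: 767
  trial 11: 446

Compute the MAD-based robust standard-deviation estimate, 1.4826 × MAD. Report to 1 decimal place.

174.9 ms

Sorted: 430, 446, 468, 494, 550, 568, 663, 686, 767, 771, 1550 → median = 568
|x − 568| sorted: 0, 18, 74, 95, 100, 118, 122, 138, 199, 203, 982 → MAD = 118
Robust SD ≈ 1.4826 × 118 = 174.947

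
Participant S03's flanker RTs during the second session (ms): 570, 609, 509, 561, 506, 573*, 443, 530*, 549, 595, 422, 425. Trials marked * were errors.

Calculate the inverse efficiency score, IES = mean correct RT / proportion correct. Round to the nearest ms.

Correct trials (n=10): 570, 609, 509, 561, 506, 443, 549, 595, 422, 425
Mean correct RT = 5189/10 = 518.9000 ms
Proportion correct = 10/12
IES = 518.9000 / (10/12) = 622.680 ms

623 ms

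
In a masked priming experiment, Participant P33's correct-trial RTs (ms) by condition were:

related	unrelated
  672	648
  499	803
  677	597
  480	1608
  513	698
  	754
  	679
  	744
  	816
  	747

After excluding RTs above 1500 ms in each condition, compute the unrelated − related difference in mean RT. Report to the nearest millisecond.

unrelated: exclude 1608
M(related) = 2841/5 = 568.200
M(unrelated) = 6486/9 = 720.667
Difference = 720.667 − 568.200 = 152.467 ms

152 ms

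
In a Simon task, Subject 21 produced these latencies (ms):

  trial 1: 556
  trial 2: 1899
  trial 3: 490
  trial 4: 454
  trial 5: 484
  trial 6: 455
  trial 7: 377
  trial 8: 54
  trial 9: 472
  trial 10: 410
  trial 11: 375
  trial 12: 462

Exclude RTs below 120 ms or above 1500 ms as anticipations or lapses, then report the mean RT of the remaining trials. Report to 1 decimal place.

Excluded: 54, 1899
Retained (n=10): Σ = 4535
Mean = 4535/10 = 453.5000

453.5 ms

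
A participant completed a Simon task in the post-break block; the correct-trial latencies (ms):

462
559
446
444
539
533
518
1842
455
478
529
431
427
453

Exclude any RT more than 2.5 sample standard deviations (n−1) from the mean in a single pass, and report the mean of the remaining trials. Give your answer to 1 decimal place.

482.6 ms

n = 14, ΣRT = 8116, M = 579.714
Σ(x−M)² = 1741562.86; s = √(1741562.86/13) = 366.014
Cutoffs: 579.714 ± 2.5·366.014 → [-335.3, 1494.7]
Outside: 1842 → excluded.
Retained (n=13): Σ = 6274, mean = 6274/13 = 482.615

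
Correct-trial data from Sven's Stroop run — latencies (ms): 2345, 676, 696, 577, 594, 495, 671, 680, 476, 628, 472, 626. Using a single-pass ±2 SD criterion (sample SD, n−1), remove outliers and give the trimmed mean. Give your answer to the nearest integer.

599 ms

n = 12, ΣRT = 8936, M = 744.667
Σ(x−M)² = 2865126.67; s = √(2865126.67/11) = 510.359
Cutoffs: 744.667 ± 2·510.359 → [-276.1, 1765.4]
Outside: 2345 → excluded.
Retained (n=11): Σ = 6591, mean = 6591/11 = 599.182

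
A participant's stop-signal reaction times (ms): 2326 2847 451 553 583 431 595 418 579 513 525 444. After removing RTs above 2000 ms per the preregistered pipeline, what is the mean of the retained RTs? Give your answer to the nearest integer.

509 ms

Excluded: 2326, 2847
Retained (n=10): Σ = 5092
Mean = 5092/10 = 509.2000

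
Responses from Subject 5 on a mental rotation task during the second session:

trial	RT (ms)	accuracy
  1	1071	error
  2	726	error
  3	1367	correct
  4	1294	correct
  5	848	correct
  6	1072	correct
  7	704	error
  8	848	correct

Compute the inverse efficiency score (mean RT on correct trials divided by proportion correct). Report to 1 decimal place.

Correct trials (n=5): 1367, 1294, 848, 1072, 848
Mean correct RT = 5429/5 = 1085.8000 ms
Proportion correct = 5/8
IES = 1085.8000 / (5/8) = 1737.280 ms

1737.3 ms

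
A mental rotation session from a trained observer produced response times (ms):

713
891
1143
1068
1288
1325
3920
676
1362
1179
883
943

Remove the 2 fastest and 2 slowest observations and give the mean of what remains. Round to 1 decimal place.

1090.0 ms

Sorted: 676, 713, 883, 891, 943, 1068, 1143, 1179, 1288, 1325, 1362, 3920
Drop lowest 2 (676, 713) and highest 2 (1362, 3920)
Remaining (n=8): Σ = 8720, mean = 8720/8 = 1090.000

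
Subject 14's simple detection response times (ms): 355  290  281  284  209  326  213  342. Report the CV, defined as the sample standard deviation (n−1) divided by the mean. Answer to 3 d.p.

n = 8, Σ = 2300, M = 287.5000
Σ(x−M)² = 20782.000; s = √(20782.000/7) = 54.4872
CV = 54.4872 / 287.5000 = 0.18952

0.190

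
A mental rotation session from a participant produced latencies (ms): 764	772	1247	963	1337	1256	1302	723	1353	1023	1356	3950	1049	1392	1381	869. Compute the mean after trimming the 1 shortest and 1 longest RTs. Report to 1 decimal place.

Sorted: 723, 764, 772, 869, 963, 1023, 1049, 1247, 1256, 1302, 1337, 1353, 1356, 1381, 1392, 3950
Drop lowest 1 (723) and highest 1 (3950)
Remaining (n=14): Σ = 16064, mean = 16064/14 = 1147.429

1147.4 ms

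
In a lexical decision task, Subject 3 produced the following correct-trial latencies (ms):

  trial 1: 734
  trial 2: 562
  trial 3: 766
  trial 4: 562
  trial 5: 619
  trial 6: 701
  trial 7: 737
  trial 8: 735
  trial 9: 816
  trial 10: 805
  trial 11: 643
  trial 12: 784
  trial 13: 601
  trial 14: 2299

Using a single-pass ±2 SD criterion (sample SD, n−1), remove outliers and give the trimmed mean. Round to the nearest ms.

n = 14, ΣRT = 11364, M = 811.714
Σ(x−M)² = 2479422.86; s = √(2479422.86/13) = 436.721
Cutoffs: 811.714 ± 2·436.721 → [-61.7, 1685.2]
Outside: 2299 → excluded.
Retained (n=13): Σ = 9065, mean = 9065/13 = 697.308

697 ms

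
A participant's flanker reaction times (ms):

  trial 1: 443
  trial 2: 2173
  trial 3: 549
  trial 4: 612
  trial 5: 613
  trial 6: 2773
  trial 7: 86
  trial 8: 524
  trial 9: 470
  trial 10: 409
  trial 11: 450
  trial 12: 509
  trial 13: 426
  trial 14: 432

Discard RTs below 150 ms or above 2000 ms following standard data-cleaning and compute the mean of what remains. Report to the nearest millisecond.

Excluded: 86, 2173, 2773
Retained (n=11): Σ = 5437
Mean = 5437/11 = 494.2727

494 ms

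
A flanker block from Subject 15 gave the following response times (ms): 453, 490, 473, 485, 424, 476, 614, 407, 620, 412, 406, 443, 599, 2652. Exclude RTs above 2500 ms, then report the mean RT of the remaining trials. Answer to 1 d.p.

484.8 ms

Excluded: 2652
Retained (n=13): Σ = 6302
Mean = 6302/13 = 484.7692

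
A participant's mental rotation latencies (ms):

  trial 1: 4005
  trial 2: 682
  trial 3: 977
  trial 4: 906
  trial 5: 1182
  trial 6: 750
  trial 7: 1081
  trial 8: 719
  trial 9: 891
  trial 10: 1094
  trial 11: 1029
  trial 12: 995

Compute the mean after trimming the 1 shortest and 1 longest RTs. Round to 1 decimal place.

Sorted: 682, 719, 750, 891, 906, 977, 995, 1029, 1081, 1094, 1182, 4005
Drop lowest 1 (682) and highest 1 (4005)
Remaining (n=10): Σ = 9624, mean = 9624/10 = 962.400

962.4 ms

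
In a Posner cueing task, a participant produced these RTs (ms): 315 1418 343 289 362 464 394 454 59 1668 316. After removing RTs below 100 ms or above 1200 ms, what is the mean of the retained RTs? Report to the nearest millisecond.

367 ms

Excluded: 59, 1418, 1668
Retained (n=8): Σ = 2937
Mean = 2937/8 = 367.1250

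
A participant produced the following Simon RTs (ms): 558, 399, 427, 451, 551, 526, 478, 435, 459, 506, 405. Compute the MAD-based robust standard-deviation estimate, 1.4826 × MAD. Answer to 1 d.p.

Sorted: 399, 405, 427, 435, 451, 459, 478, 506, 526, 551, 558 → median = 459
|x − 459| sorted: 0, 8, 19, 24, 32, 47, 54, 60, 67, 92, 99 → MAD = 47
Robust SD ≈ 1.4826 × 47 = 69.682

69.7 ms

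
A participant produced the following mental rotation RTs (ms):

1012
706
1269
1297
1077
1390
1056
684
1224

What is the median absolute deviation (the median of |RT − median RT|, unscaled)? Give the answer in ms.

192 ms

Sorted: 684, 706, 1012, 1056, 1077, 1224, 1269, 1297, 1390 → median = 1077
|x − 1077|: 65, 371, 192, 220, 0, 313, 21, 393, 147
Sorted deviations: 0, 21, 65, 147, 192, 220, 313, 371, 393 → MAD = 192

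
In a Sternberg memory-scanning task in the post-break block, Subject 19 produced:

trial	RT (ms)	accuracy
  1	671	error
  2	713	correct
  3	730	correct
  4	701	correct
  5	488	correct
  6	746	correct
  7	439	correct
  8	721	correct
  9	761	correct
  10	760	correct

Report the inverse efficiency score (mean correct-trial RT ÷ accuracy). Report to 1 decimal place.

748.0 ms

Correct trials (n=9): 713, 730, 701, 488, 746, 439, 721, 761, 760
Mean correct RT = 6059/9 = 673.2222 ms
Proportion correct = 9/10
IES = 673.2222 / (9/10) = 748.025 ms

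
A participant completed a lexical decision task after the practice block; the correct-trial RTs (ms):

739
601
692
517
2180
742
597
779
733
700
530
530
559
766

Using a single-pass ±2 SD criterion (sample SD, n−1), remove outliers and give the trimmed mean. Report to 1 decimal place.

652.7 ms

n = 14, ΣRT = 10665, M = 761.786
Σ(x−M)² = 2283570.36; s = √(2283570.36/13) = 419.117
Cutoffs: 761.786 ± 2·419.117 → [-76.4, 1600.0]
Outside: 2180 → excluded.
Retained (n=13): Σ = 8485, mean = 8485/13 = 652.692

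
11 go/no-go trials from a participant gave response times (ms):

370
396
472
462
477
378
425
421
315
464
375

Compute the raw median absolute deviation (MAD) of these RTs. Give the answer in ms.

Sorted: 315, 370, 375, 378, 396, 421, 425, 462, 464, 472, 477 → median = 421
|x − 421|: 51, 25, 51, 41, 56, 43, 4, 0, 106, 43, 46
Sorted deviations: 0, 4, 25, 41, 43, 43, 46, 51, 51, 56, 106 → MAD = 43

43 ms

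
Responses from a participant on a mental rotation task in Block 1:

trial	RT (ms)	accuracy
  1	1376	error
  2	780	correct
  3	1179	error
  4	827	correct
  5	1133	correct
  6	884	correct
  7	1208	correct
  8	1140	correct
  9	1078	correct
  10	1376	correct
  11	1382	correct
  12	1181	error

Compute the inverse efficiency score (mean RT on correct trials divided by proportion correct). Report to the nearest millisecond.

Correct trials (n=9): 780, 827, 1133, 884, 1208, 1140, 1078, 1376, 1382
Mean correct RT = 9808/9 = 1089.7778 ms
Proportion correct = 9/12
IES = 1089.7778 / (9/12) = 1453.037 ms

1453 ms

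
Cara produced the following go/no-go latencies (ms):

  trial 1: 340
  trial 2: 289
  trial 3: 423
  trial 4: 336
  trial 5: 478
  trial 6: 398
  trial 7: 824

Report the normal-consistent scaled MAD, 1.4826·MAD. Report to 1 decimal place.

91.9 ms

Sorted: 289, 336, 340, 398, 423, 478, 824 → median = 398
|x − 398| sorted: 0, 25, 58, 62, 80, 109, 426 → MAD = 62
Robust SD ≈ 1.4826 × 62 = 91.921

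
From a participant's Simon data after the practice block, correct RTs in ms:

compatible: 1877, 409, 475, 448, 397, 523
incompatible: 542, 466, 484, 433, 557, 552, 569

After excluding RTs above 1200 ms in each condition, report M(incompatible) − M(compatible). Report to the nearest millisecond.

compatible: exclude 1877
M(compatible) = 2252/5 = 450.400
M(incompatible) = 3603/7 = 514.714
Difference = 514.714 − 450.400 = 64.314 ms

64 ms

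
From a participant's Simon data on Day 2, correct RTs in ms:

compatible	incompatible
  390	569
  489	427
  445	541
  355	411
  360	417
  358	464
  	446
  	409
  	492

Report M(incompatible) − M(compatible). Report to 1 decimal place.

64.5 ms

M(compatible) = 2397/6 = 399.500
M(incompatible) = 4176/9 = 464.000
Difference = 464.000 − 399.500 = 64.500 ms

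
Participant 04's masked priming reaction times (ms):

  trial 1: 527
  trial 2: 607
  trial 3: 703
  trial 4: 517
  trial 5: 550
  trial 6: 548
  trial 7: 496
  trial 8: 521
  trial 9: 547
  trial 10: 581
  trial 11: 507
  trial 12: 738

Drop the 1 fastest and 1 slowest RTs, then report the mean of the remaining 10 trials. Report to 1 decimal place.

560.8 ms

Sorted: 496, 507, 517, 521, 527, 547, 548, 550, 581, 607, 703, 738
Drop lowest 1 (496) and highest 1 (738)
Remaining (n=10): Σ = 5608, mean = 5608/10 = 560.800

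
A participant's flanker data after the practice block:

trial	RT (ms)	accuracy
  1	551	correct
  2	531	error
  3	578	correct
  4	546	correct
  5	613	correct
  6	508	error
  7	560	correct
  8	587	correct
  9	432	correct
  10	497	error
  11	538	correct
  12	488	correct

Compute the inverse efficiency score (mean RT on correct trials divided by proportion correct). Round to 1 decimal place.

724.9 ms

Correct trials (n=9): 551, 578, 546, 613, 560, 587, 432, 538, 488
Mean correct RT = 4893/9 = 543.6667 ms
Proportion correct = 9/12
IES = 543.6667 / (9/12) = 724.889 ms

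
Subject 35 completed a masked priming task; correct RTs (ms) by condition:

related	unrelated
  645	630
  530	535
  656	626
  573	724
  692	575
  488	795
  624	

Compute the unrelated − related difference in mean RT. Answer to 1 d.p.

46.4 ms

M(related) = 4208/7 = 601.143
M(unrelated) = 3885/6 = 647.500
Difference = 647.500 − 601.143 = 46.357 ms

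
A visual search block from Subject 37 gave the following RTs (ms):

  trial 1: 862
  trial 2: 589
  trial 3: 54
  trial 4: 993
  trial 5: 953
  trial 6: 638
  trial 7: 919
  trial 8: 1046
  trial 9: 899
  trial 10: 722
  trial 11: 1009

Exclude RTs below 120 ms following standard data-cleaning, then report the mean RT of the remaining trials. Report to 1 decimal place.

863.0 ms

Excluded: 54
Retained (n=10): Σ = 8630
Mean = 8630/10 = 863.0000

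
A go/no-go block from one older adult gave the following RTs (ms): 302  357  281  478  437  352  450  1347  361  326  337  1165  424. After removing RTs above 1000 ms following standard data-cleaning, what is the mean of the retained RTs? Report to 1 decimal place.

373.2 ms

Excluded: 1165, 1347
Retained (n=11): Σ = 4105
Mean = 4105/11 = 373.1818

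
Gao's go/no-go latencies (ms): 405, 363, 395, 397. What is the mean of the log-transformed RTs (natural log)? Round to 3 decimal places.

5.965

ln(RT): 6.0039, 5.8944, 5.9789, 5.9839
Σ ln(RT) = 23.8611
Mean = 23.8611/4 = 5.96528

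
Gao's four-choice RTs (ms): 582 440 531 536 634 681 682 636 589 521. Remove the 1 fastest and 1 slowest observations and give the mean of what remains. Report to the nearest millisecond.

Sorted: 440, 521, 531, 536, 582, 589, 634, 636, 681, 682
Drop lowest 1 (440) and highest 1 (682)
Remaining (n=8): Σ = 4710, mean = 4710/8 = 588.750

589 ms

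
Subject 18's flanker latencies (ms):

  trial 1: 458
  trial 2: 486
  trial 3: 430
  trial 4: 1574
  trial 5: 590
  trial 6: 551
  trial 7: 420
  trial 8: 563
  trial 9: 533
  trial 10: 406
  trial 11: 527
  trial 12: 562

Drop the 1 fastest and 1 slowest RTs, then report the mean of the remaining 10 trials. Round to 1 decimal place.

512.0 ms

Sorted: 406, 420, 430, 458, 486, 527, 533, 551, 562, 563, 590, 1574
Drop lowest 1 (406) and highest 1 (1574)
Remaining (n=10): Σ = 5120, mean = 5120/10 = 512.000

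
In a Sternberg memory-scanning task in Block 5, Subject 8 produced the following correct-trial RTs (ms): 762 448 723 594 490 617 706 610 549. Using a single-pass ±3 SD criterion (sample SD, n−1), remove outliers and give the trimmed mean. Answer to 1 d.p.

n = 9, ΣRT = 5499, M = 611.000
Σ(x−M)² = 89750.00; s = √(89750.00/8) = 105.919
Cutoffs: 611.000 ± 3·105.919 → [293.2, 928.8]
No RTs fall outside the cutoffs; all 9 retained. Mean = 5499/9 = 611.000

611.0 ms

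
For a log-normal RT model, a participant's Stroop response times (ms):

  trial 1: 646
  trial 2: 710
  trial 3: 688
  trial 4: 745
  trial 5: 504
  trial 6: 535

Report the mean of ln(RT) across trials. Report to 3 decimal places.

6.448

ln(RT): 6.4708, 6.5653, 6.5338, 6.6134, 6.2226, 6.2823
Σ ln(RT) = 38.6881
Mean = 38.6881/6 = 6.44801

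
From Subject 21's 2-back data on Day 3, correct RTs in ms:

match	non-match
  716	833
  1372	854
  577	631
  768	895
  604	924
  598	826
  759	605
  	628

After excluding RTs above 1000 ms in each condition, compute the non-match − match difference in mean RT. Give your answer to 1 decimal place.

match: exclude 1372
M(match) = 4022/6 = 670.333
M(non-match) = 6196/8 = 774.500
Difference = 774.500 − 670.333 = 104.167 ms

104.2 ms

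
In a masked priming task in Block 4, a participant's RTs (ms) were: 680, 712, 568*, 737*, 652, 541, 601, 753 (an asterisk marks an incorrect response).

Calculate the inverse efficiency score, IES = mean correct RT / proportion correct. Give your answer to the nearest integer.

875 ms

Correct trials (n=6): 680, 712, 652, 541, 601, 753
Mean correct RT = 3939/6 = 656.5000 ms
Proportion correct = 6/8
IES = 656.5000 / (6/8) = 875.333 ms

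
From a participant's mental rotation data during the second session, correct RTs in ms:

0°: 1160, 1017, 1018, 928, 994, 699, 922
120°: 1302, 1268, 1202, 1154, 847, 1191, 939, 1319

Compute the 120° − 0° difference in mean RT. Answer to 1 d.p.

M(0°) = 6738/7 = 962.571
M(120°) = 9222/8 = 1152.750
Difference = 1152.750 − 962.571 = 190.179 ms

190.2 ms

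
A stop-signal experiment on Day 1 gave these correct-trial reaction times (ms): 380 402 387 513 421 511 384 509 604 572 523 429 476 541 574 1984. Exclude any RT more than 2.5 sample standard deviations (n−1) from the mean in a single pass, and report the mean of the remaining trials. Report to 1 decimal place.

481.7 ms

n = 16, ΣRT = 9210, M = 575.625
Σ(x−M)² = 2196893.75; s = √(2196893.75/15) = 382.700
Cutoffs: 575.625 ± 2.5·382.700 → [-381.1, 1532.4]
Outside: 1984 → excluded.
Retained (n=15): Σ = 7226, mean = 7226/15 = 481.733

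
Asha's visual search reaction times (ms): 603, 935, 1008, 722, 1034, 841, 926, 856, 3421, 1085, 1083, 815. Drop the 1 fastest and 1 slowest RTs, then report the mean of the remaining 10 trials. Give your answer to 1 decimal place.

Sorted: 603, 722, 815, 841, 856, 926, 935, 1008, 1034, 1083, 1085, 3421
Drop lowest 1 (603) and highest 1 (3421)
Remaining (n=10): Σ = 9305, mean = 9305/10 = 930.500

930.5 ms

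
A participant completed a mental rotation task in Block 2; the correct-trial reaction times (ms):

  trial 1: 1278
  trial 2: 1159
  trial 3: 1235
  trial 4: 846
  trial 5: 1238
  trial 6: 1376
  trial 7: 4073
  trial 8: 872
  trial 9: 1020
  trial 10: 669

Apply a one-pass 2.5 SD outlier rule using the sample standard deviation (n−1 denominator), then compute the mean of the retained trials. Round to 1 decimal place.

1077.0 ms

n = 10, ΣRT = 13766, M = 1376.600
Σ(x−M)² = 8530924.40; s = √(8530924.40/9) = 973.592
Cutoffs: 1376.600 ± 2.5·973.592 → [-1057.4, 3810.6]
Outside: 4073 → excluded.
Retained (n=9): Σ = 9693, mean = 9693/9 = 1077.000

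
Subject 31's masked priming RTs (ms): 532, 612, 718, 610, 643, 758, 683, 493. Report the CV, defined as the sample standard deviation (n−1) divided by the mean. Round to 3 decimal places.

0.142

n = 8, Σ = 5049, M = 631.1250
Σ(x−M)² = 56192.875; s = √(56192.875/7) = 89.5966
CV = 89.5966 / 631.1250 = 0.14196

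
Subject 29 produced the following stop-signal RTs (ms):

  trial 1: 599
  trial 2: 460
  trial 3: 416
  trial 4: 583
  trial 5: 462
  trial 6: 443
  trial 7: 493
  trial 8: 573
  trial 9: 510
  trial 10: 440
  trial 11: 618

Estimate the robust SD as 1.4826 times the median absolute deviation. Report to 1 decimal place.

Sorted: 416, 440, 443, 460, 462, 493, 510, 573, 583, 599, 618 → median = 493
|x − 493| sorted: 0, 17, 31, 33, 50, 53, 77, 80, 90, 106, 125 → MAD = 53
Robust SD ≈ 1.4826 × 53 = 78.578

78.6 ms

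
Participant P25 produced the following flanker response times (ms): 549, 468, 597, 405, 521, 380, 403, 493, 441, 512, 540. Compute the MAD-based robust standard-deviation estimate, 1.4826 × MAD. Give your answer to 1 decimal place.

77.1 ms

Sorted: 380, 403, 405, 441, 468, 493, 512, 521, 540, 549, 597 → median = 493
|x − 493| sorted: 0, 19, 25, 28, 47, 52, 56, 88, 90, 104, 113 → MAD = 52
Robust SD ≈ 1.4826 × 52 = 77.095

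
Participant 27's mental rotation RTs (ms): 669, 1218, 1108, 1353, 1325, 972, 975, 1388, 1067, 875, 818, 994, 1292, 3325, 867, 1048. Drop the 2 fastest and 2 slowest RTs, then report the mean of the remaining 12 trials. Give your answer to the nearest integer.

Sorted: 669, 818, 867, 875, 972, 975, 994, 1048, 1067, 1108, 1218, 1292, 1325, 1353, 1388, 3325
Drop lowest 2 (669, 818) and highest 2 (1388, 3325)
Remaining (n=12): Σ = 13094, mean = 13094/12 = 1091.167

1091 ms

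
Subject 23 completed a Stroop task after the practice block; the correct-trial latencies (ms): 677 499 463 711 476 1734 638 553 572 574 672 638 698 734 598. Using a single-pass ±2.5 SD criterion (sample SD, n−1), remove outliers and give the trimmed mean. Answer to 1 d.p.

n = 15, ΣRT = 10237, M = 682.467
Σ(x−M)² = 1285845.73; s = √(1285845.73/14) = 303.061
Cutoffs: 682.467 ± 2.5·303.061 → [-75.2, 1440.1]
Outside: 1734 → excluded.
Retained (n=14): Σ = 8503, mean = 8503/14 = 607.357

607.4 ms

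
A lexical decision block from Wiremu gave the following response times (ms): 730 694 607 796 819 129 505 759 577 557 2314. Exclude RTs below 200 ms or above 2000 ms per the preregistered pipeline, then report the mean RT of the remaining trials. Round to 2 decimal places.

671.56 ms

Excluded: 129, 2314
Retained (n=9): Σ = 6044
Mean = 6044/9 = 671.5556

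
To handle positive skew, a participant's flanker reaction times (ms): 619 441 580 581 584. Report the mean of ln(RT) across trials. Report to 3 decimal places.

ln(RT): 6.4281, 6.0890, 6.3630, 6.3648, 6.3699
Σ ln(RT) = 31.6148
Mean = 31.6148/5 = 6.32297

6.323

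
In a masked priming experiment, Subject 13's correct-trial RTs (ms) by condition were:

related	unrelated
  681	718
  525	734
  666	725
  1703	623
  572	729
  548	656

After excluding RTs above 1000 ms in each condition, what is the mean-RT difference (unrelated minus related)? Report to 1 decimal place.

related: exclude 1703
M(related) = 2992/5 = 598.400
M(unrelated) = 4185/6 = 697.500
Difference = 697.500 − 598.400 = 99.100 ms

99.1 ms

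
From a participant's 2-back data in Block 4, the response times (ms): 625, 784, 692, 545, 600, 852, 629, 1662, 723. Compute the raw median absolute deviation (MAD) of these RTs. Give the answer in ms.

Sorted: 545, 600, 625, 629, 692, 723, 784, 852, 1662 → median = 692
|x − 692|: 67, 92, 0, 147, 92, 160, 63, 970, 31
Sorted deviations: 0, 31, 63, 67, 92, 92, 147, 160, 970 → MAD = 92

92 ms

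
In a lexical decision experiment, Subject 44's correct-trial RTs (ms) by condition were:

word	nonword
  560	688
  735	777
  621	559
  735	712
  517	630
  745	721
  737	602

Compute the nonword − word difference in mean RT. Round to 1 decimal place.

M(word) = 4650/7 = 664.286
M(nonword) = 4689/7 = 669.857
Difference = 669.857 − 664.286 = 5.571 ms

5.6 ms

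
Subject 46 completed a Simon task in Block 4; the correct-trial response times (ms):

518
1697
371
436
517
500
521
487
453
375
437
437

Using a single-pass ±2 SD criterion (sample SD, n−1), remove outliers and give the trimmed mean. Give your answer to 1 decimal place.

n = 12, ΣRT = 6749, M = 562.417
Σ(x−M)² = 1433790.92; s = √(1433790.92/11) = 361.033
Cutoffs: 562.417 ± 2·361.033 → [-159.6, 1284.5]
Outside: 1697 → excluded.
Retained (n=11): Σ = 5052, mean = 5052/11 = 459.273

459.3 ms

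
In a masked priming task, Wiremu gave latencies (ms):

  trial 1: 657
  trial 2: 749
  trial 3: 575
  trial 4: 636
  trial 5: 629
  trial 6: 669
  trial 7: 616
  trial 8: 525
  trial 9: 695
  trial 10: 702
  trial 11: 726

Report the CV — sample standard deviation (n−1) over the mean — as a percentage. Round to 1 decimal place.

10.1%

n = 11, Σ = 7179, M = 652.6364
Σ(x−M)² = 43682.545; s = √(43682.545/10) = 66.0928
CV = 66.0928 / 652.6364 = 0.10127 = 10.127%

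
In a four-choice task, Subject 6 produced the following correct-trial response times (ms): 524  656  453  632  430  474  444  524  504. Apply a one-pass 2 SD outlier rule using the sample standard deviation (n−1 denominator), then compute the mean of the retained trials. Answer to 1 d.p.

n = 9, ΣRT = 4641, M = 515.667
Σ(x−M)² = 51640.00; s = √(51640.00/8) = 80.343
Cutoffs: 515.667 ± 2·80.343 → [355.0, 676.4]
No RTs fall outside the cutoffs; all 9 retained. Mean = 4641/9 = 515.667

515.7 ms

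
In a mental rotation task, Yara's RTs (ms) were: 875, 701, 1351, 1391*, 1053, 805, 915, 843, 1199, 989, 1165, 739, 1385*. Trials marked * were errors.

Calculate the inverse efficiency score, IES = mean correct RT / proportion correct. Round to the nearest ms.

Correct trials (n=11): 875, 701, 1351, 1053, 805, 915, 843, 1199, 989, 1165, 739
Mean correct RT = 10635/11 = 966.8182 ms
Proportion correct = 11/13
IES = 966.8182 / (11/13) = 1142.603 ms

1143 ms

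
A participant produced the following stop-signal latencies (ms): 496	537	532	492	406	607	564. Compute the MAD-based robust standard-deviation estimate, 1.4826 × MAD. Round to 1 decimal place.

Sorted: 406, 492, 496, 532, 537, 564, 607 → median = 532
|x − 532| sorted: 0, 5, 32, 36, 40, 75, 126 → MAD = 36
Robust SD ≈ 1.4826 × 36 = 53.374

53.4 ms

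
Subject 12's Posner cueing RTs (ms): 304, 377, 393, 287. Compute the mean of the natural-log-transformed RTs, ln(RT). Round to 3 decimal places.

ln(RT): 5.7170, 5.9322, 5.9738, 5.6595
Σ ln(RT) = 23.2826
Mean = 23.2826/4 = 5.82064

5.821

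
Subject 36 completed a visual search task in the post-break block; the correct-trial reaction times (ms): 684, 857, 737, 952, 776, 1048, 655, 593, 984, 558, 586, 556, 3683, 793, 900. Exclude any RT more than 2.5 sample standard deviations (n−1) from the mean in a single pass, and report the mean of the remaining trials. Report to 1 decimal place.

n = 15, ΣRT = 14362, M = 957.467
Σ(x−M)² = 8317285.73; s = √(8317285.73/14) = 770.774
Cutoffs: 957.467 ± 2.5·770.774 → [-969.5, 2884.4]
Outside: 3683 → excluded.
Retained (n=14): Σ = 10679, mean = 10679/14 = 762.786

762.8 ms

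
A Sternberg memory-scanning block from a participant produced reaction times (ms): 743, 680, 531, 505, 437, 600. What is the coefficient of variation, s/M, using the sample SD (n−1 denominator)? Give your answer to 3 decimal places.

n = 6, Σ = 3496, M = 582.6667
Σ(x−M)² = 65401.333; s = √(65401.333/5) = 114.3690
CV = 114.3690 / 582.6667 = 0.19629

0.196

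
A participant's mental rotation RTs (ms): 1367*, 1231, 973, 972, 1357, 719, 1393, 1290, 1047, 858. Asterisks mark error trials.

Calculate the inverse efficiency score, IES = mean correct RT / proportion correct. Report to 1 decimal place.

Correct trials (n=9): 1231, 973, 972, 1357, 719, 1393, 1290, 1047, 858
Mean correct RT = 9840/9 = 1093.3333 ms
Proportion correct = 9/10
IES = 1093.3333 / (9/10) = 1214.815 ms

1214.8 ms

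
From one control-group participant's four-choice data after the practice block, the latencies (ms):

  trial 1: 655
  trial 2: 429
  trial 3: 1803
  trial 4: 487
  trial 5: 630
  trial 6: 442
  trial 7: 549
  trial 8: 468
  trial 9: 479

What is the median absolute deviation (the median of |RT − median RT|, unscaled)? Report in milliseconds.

Sorted: 429, 442, 468, 479, 487, 549, 630, 655, 1803 → median = 487
|x − 487|: 168, 58, 1316, 0, 143, 45, 62, 19, 8
Sorted deviations: 0, 8, 19, 45, 58, 62, 143, 168, 1316 → MAD = 58

58 ms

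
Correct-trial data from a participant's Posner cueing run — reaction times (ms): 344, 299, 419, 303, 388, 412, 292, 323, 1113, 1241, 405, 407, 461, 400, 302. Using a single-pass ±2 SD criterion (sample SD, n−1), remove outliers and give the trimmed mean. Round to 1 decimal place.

365.8 ms

n = 15, ΣRT = 7109, M = 473.933
Σ(x−M)² = 1188044.93; s = √(1188044.93/14) = 291.308
Cutoffs: 473.933 ± 2·291.308 → [-108.7, 1056.5]
Outside: 1113, 1241 → excluded.
Retained (n=13): Σ = 4755, mean = 4755/13 = 365.769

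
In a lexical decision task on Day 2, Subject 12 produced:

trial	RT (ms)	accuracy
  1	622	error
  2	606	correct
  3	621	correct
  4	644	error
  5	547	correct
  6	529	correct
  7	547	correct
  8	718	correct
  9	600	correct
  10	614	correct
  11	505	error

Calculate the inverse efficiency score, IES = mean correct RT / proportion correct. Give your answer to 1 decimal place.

821.9 ms

Correct trials (n=8): 606, 621, 547, 529, 547, 718, 600, 614
Mean correct RT = 4782/8 = 597.7500 ms
Proportion correct = 8/11
IES = 597.7500 / (8/11) = 821.906 ms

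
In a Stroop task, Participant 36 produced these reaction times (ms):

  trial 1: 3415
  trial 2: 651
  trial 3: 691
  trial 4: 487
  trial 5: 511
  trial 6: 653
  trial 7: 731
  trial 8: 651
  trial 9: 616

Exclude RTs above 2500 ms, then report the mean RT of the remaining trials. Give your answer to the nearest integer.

624 ms

Excluded: 3415
Retained (n=8): Σ = 4991
Mean = 4991/8 = 623.8750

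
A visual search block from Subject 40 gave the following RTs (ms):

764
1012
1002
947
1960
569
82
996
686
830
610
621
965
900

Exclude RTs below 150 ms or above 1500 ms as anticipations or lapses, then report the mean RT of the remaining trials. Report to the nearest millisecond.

Excluded: 82, 1960
Retained (n=12): Σ = 9902
Mean = 9902/12 = 825.1667

825 ms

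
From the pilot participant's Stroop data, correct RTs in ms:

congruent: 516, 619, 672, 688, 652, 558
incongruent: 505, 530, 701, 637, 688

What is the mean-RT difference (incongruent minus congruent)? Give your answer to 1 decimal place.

-5.3 ms

M(congruent) = 3705/6 = 617.500
M(incongruent) = 3061/5 = 612.200
Difference = 612.200 − 617.500 = -5.300 ms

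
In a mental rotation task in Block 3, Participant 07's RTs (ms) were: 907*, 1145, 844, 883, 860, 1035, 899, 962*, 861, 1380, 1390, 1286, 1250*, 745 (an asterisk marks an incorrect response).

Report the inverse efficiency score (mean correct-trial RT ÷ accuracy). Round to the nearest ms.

Correct trials (n=11): 1145, 844, 883, 860, 1035, 899, 861, 1380, 1390, 1286, 745
Mean correct RT = 11328/11 = 1029.8182 ms
Proportion correct = 11/14
IES = 1029.8182 / (11/14) = 1310.678 ms

1311 ms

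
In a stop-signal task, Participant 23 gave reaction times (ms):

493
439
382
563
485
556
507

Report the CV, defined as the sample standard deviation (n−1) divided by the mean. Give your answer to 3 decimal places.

n = 7, Σ = 3425, M = 489.2857
Σ(x−M)² = 24269.429; s = √(24269.429/6) = 63.5996
CV = 63.5996 / 489.2857 = 0.12998

0.130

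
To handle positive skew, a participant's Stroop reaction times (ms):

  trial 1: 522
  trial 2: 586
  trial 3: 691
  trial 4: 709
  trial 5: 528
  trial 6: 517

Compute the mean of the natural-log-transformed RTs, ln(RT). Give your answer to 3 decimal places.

6.375

ln(RT): 6.2577, 6.3733, 6.5381, 6.5639, 6.2691, 6.2480
Σ ln(RT) = 38.2501
Mean = 38.2501/6 = 6.37502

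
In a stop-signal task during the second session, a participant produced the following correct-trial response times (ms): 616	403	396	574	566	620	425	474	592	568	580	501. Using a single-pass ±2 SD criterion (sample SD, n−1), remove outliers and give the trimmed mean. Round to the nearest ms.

n = 12, ΣRT = 6315, M = 526.250
Σ(x−M)² = 75434.25; s = √(75434.25/11) = 82.811
Cutoffs: 526.250 ± 2·82.811 → [360.6, 691.9]
No RTs fall outside the cutoffs; all 12 retained. Mean = 6315/12 = 526.250

526 ms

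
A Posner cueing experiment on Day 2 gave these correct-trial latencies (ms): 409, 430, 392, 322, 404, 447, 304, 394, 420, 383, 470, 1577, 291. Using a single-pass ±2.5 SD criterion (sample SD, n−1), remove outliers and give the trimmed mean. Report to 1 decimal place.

388.8 ms

n = 13, ΣRT = 6243, M = 480.231
Σ(x−M)² = 1337724.31; s = √(1337724.31/12) = 333.882
Cutoffs: 480.231 ± 2.5·333.882 → [-354.5, 1314.9]
Outside: 1577 → excluded.
Retained (n=12): Σ = 4666, mean = 4666/12 = 388.833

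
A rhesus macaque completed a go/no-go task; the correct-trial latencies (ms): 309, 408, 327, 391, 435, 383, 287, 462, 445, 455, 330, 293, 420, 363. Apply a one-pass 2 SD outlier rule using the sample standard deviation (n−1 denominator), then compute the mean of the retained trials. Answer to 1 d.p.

379.1 ms

n = 14, ΣRT = 5308, M = 379.143
Σ(x−M)² = 48959.71; s = √(48959.71/13) = 61.369
Cutoffs: 379.143 ± 2·61.369 → [256.4, 501.9]
No RTs fall outside the cutoffs; all 14 retained. Mean = 5308/14 = 379.143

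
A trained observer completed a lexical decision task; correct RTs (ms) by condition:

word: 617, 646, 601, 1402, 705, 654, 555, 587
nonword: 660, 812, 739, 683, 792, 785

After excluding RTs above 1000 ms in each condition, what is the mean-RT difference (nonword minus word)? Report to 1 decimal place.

word: exclude 1402
M(word) = 4365/7 = 623.571
M(nonword) = 4471/6 = 745.167
Difference = 745.167 − 623.571 = 121.595 ms

121.6 ms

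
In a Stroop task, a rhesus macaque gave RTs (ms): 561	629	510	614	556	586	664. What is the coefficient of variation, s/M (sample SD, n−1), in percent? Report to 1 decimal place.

n = 7, Σ = 4120, M = 588.5714
Σ(x−M)² = 15971.714; s = √(15971.714/6) = 51.5941
CV = 51.5941 / 588.5714 = 0.08766 = 8.766%

8.8%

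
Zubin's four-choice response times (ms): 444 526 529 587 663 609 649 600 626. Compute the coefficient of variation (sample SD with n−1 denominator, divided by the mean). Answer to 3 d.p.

n = 9, Σ = 5233, M = 581.4444
Σ(x−M)² = 39050.222; s = √(39050.222/8) = 69.8661
CV = 69.8661 / 581.4444 = 0.12016

0.120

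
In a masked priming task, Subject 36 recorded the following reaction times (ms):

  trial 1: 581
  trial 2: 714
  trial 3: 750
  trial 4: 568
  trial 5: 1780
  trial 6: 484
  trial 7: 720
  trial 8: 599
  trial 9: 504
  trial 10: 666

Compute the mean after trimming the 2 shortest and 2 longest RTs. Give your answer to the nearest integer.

Sorted: 484, 504, 568, 581, 599, 666, 714, 720, 750, 1780
Drop lowest 2 (484, 504) and highest 2 (750, 1780)
Remaining (n=6): Σ = 3848, mean = 3848/6 = 641.333

641 ms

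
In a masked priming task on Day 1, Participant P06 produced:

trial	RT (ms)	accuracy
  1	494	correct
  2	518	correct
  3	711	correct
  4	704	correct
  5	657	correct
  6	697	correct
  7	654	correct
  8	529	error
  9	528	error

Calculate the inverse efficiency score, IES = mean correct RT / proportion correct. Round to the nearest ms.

Correct trials (n=7): 494, 518, 711, 704, 657, 697, 654
Mean correct RT = 4435/7 = 633.5714 ms
Proportion correct = 7/9
IES = 633.5714 / (7/9) = 814.592 ms

815 ms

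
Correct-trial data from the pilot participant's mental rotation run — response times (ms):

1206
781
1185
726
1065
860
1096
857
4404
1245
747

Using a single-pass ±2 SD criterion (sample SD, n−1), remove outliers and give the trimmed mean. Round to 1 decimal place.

976.8 ms

n = 11, ΣRT = 14172, M = 1288.364
Σ(x−M)² = 11049748.55; s = √(11049748.55/10) = 1051.178
Cutoffs: 1288.364 ± 2·1051.178 → [-814.0, 3390.7]
Outside: 4404 → excluded.
Retained (n=10): Σ = 9768, mean = 9768/10 = 976.800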